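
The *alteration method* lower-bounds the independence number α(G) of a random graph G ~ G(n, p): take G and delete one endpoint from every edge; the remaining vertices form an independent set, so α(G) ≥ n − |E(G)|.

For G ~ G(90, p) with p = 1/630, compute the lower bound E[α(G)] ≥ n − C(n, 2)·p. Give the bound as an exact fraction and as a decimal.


E[|E(G)|] = C(90, 2)·p = 4005 · (1/630) = 89/14.
E[α(G)] ≥ n − E[|E(G)|] = 90 − 89/14 = 1171/14.
Numerically: ≈ 83.643.
(This is only a lower bound; the true E[α(G)] may be larger.)

E[α(G)] ≥ 1171/14 ≈ 83.643.


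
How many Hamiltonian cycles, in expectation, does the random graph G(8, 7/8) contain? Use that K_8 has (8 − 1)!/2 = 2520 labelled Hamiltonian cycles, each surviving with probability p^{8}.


K_8 has (8 − 1)!/2 = 2520 labelled Hamiltonian cycles.
For each such Hamiltonian cycle H, let X_H = 1 if all 8 edges of H are present in G. Then P[X_H = 1] = p^{8} = (7/8)^{8} = 5764801/16777216.
Summing the indicators: E[X] = Σ_H E[X_H] = 2520 · p^{8} = 2520 · 5764801/16777216 = 1815912315/2097152.
Numerically: E[X] ≈ 865.9.

E[X] = 2520 · (7/8)^{8} = 1815912315/2097152 ≈ 865.9.


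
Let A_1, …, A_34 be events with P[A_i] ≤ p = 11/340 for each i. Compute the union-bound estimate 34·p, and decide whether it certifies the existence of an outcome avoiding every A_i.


Union bound: P[∪_{i=1}^{34} A_i] ≤ Σ_i P[A_i] ≤ 34·p = 34·(11/340) = 11/10.
Numerically: 11/10 ≈ 1.1000000.
Is 11/10 < 1? NO.
Since the bound 11/10 is ≥ 1, the union bound is uninformative here; it does NOT by itself certify existence.

34·p = 11/10 ≈ 1.1000000; existence NOT certified by the union bound.


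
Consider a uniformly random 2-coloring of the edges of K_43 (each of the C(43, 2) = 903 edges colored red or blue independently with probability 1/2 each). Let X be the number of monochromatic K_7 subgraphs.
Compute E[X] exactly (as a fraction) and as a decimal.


Let X = Σ_S X_S over the C(43, 7) = 32224114 subsets S of size 7, where X_S = 1 if the K_7 on S is monochromatic.
For a fixed S, the K_7 on S has C(7, 2) = 21 edges. P[all 21 edges red] = (1/2)^21, and likewise for blue, so P[monochromatic] = 2·(1/2)^21 = 2^{1 − 21} = 1/1048576.
By linearity of expectation: E[X] = C(43, 7) · 2^{1 − 21} = 32224114 · 1/1048576 = 16112057/524288.
Numerically: E[X] ≈ 30.7313.

E[X] = C(43,7)·2^(1−C(7,2)) = 16112057/524288 ≈ 30.7313.


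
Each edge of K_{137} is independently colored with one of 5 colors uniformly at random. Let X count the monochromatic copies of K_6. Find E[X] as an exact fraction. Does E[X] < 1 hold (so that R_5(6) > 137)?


E[X] = C(137, 6) · 5^{1 − 15} = 8218472724 · 5^{−14} = 8218472724/6103515625.
As a reduced fraction: E[X] = 8218472724/6103515625 ≈ 1.34651.
Is E[X] < 1? NO.
Since E[X] ≥ 1, the first-moment bound is inconclusive at n = 137; it does NOT by itself certify R_5(6) > 137.

E[X] = 8218472724/6103515625 ≈ 1.34651; E[X] ≥ 1; first-moment method inconclusive here.


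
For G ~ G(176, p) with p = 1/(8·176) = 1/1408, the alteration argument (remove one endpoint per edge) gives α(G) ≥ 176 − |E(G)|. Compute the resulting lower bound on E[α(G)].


E[|E(G)|] = C(176, 2)·p = 15400 · (1/1408) = 175/16.
E[α(G)] ≥ n − E[|E(G)|] = 176 − 175/16 = 2641/16.
Numerically: ≈ 165.0625.
(This is only a lower bound; the true E[α(G)] may be larger.)

E[α(G)] ≥ 2641/16 ≈ 165.0625.


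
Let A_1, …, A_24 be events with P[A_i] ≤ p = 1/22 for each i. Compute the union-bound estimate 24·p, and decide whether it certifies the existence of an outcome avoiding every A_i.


Union bound: P[∪_{i=1}^{24} A_i] ≤ Σ_i P[A_i] ≤ 24·p = 24·(1/22) = 12/11.
Numerically: 12/11 ≈ 1.0909091.
Is 12/11 < 1? NO.
Since the bound 12/11 is ≥ 1, the union bound is uninformative here; it does NOT by itself certify existence.

24·p = 12/11 ≈ 1.0909091; existence NOT certified by the union bound.


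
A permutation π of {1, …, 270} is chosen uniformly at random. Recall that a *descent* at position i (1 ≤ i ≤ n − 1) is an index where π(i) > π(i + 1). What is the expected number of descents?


Write X = Σ X_I over i = 1, …, 269, with X_I the indicator of one descent.
There are 269 indicators.
For each fixed i, the pair (π(i), π(i+1)) is a uniformly random ordered pair of distinct values from {1, …, 270}; by symmetry P[π(i) > π(i+1)] = 1/2.
By linearity: E[X] = 269 · (1/2) = (270 − 1) · (1/2) = 269/2 ≈ 134.50000.

E[X] = 269/2 = 134.50000.


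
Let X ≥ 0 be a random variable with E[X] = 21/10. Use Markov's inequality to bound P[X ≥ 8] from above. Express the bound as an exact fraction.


μ = E[X] = 21/10, a = 8.
Markov: P[X ≥ 8] ≤ μ/a = (21/10)/8 = 21/80.
Numerically: ≈ 0.26250.
(Since a = 8 > μ = 2.10000, the bound 21/80 is < 1 and informative.)

P[X ≥ 8] ≤ 21/80 ≈ 0.26250.


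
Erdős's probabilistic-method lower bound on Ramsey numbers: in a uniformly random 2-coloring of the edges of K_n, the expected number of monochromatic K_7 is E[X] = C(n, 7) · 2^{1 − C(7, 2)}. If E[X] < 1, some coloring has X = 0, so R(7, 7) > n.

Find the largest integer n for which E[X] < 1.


We need C(n, 7) · 2^{1 − 21} < 1, i.e. C(n, 7) < 2^{21 − 1} = 1048576.
Check values of n near the boundary:
  n = 26: C(26, 7) = 657800; 657800 < 1048576? YES
  n = 27: C(27, 7) = 888030; 888030 < 1048576? YES
  n = 28: C(28, 7) = 1184040; 1184040 < 1048576? NO
  n = 29: C(29, 7) = 1560780; 1560780 < 1048576? NO
  n = 30: C(30, 7) = 2035800; 2035800 < 1048576? NO
The largest n with C(n, 7) < 1048576 is n = 27 (where E[X] = 444015/524288 ≈ 0.8468914). Hence R(7, 7) > 27, i.e. R(7, 7) ≥ 28.

Largest n = 27; hence R(7, 7) > 27.


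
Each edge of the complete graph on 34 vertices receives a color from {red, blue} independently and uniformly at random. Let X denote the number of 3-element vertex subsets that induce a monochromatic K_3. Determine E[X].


Let X = Σ_S X_S over the C(34, 3) = 5984 subsets S of size 3, where X_S = 1 if the K_3 on S is monochromatic.
For a fixed S, the K_3 on S has C(3, 2) = 3 edges. P[all 3 edges red] = (1/2)^3, and likewise for blue, so P[monochromatic] = 2·(1/2)^3 = 2^{1 − 3} = 1/4.
Summing: E[X] = C(34, 3) · 2^{1 − 3} = 5984 · 1/4 = 1496.
Numerically: E[X] ≈ 1496.0000.

E[X] = C(34,3)·2^(1−C(3,2)) = 1496 ≈ 1496.0000.


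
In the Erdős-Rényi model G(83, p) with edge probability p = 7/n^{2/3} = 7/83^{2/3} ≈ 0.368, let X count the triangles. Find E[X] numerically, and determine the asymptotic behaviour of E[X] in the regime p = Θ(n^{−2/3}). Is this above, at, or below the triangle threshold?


Number of potential triangles: C(83, 3) = 91881.
Each occurs with probability p³ ≈ (0.368)³ ≈ 4.97895e-02.
By linearity: E[X] = C(83, 3)·p³ ≈ 91881 · 4.97895e-02 ≈ 4574.711.
Since α = 2/3 < 1, p = c/n^{2/3} ≫ 1/n is above the triangle threshold p ~ 1/n. Asymptotically E[X] ~ (c³/6)·n^{3(1−α)} = (7³/6)·n^{1} → ∞; triangles are abundant w.h.p.

E[X] ≈ 4574.711; in regime p = Θ(1/n^{2/3}) E[X] diverges (above the triangle threshold p ~ 1/n).


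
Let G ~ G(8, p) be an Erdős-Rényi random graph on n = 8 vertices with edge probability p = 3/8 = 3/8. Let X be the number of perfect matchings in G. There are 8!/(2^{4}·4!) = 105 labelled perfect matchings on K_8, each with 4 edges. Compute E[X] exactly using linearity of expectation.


K_8 has 8!/(2^{4}·4!) = 105 labelled perfect matchings.
For each such perfect matching H, let X_H = 1 if all 4 edges of H are present in G. Then P[X_H = 1] = p^{4} = (3/8)^{4} = 81/4096.
By linearity: E[X] = Σ_H E[X_H] = 105 · p^{4} = 105 · 81/4096 = 8505/4096.
Numerically: E[X] ≈ 2.08.

E[X] = 105 · (3/8)^{4} = 8505/4096 ≈ 2.08.


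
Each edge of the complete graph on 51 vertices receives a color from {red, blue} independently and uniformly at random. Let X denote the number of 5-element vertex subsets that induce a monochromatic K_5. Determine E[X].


Let X = Σ_S X_S over the C(51, 5) = 2349060 subsets S of size 5, where X_S = 1 if the K_5 on S is monochromatic.
For a fixed S, the K_5 on S has C(5, 2) = 10 edges. P[all 10 edges red] = (1/2)^10, and likewise for blue, so P[monochromatic] = 2·(1/2)^10 = 2^{1 − 10} = 1/512.
By linearity of expectation: E[X] = C(51, 5) · 2^{1 − 10} = 2349060 · 1/512 = 587265/128.
Numerically: E[X] ≈ 4588.0078.

E[X] = C(51,5)·2^(1−C(5,2)) = 587265/128 ≈ 4588.0078.


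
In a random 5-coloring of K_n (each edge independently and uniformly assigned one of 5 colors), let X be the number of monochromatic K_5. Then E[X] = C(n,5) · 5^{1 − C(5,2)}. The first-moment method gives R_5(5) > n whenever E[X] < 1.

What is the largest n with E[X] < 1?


We need C(n, 5) · 5^{1 − 10} < 1, i.e. C(n, 5) < 5^{10 − 1} = 1953125.
Check values of n near the boundary:
  n = 44: C(44, 5) = 1086008; 1086008 < 1953125? YES
  n = 45: C(45, 5) = 1221759; 1221759 < 1953125? YES
  n = 46: C(46, 5) = 1370754; 1370754 < 1953125? YES
  n = 47: C(47, 5) = 1533939; 1533939 < 1953125? YES
  n = 48: C(48, 5) = 1712304; 1712304 < 1953125? YES
  n = 49: C(49, 5) = 1906884; 1906884 < 1953125? YES
  n = 50: C(50, 5) = 2118760; 2118760 < 1953125? NO
  n = 51: C(51, 5) = 2349060; 2349060 < 1953125? NO
The largest n with C(n, 5) < 1953125 is n = 49 (where E[X] = 1906884/1953125 ≈ 0.976). Hence R_5(5) > 49, i.e. R_5(5) ≥ 50.

Largest n = 49; hence R_5(5) > 49.


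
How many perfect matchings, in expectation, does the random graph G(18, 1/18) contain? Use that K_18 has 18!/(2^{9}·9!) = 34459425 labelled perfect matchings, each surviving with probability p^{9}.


K_18 has 18!/(2^{9}·9!) = 34459425 labelled perfect matchings.
For each such perfect matching H, let X_H = 1 if all 9 edges of H are present in G. Then P[X_H = 1] = p^{9} = (1/18)^{9} = 1/198359290368.
By linearity of expectation: E[X] = Σ_H E[X_H] = 34459425 · p^{9} = 34459425 · 1/198359290368 = 425425/2448880128.
Numerically: E[X] ≈ 0.000174.

E[X] = 34459425 · (1/18)^{9} = 425425/2448880128 ≈ 0.000174.


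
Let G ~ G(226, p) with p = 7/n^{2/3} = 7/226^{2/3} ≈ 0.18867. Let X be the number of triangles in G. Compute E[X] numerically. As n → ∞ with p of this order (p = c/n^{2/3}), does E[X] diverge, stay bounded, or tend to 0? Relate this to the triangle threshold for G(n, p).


Number of potential triangles: C(226, 3) = 1898400.
Each occurs with probability p³ ≈ (0.18867)³ ≈ 6.7154828e-03.
By linearity: E[X] = C(226, 3)·p³ ≈ 1898400 · 6.7154828e-03 ≈ 12748.67257.
Since α = 2/3 < 1, p = c/n^{2/3} ≫ 1/n is above the triangle threshold p ~ 1/n. Asymptotically E[X] ~ (c³/6)·n^{3(1−α)} = (7³/6)·n^{1} → ∞; triangles are abundant w.h.p.

E[X] ≈ 12748.67257; in regime p = Θ(1/n^{2/3}) E[X] diverges (above the triangle threshold p ~ 1/n).


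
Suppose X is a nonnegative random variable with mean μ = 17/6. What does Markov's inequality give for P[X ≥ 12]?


μ = E[X] = 17/6, a = 12.
Markov: P[X ≥ 12] ≤ μ/a = (17/6)/12 = 17/72.
Numerically: ≈ 0.236111.
(Since a = 12 > μ = 2.833333, the bound 17/72 is < 1 and informative.)

P[X ≥ 12] ≤ 17/72 ≈ 0.236111.


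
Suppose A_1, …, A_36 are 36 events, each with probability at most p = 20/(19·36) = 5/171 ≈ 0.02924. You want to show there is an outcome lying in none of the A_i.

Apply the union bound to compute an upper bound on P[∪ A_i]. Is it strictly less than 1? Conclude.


Union bound: P[∪_{i=1}^{36} A_i] ≤ Σ_i P[A_i] ≤ 36·p = 36·(5/171) = 20/19.
Numerically: 20/19 ≈ 1.05263.
Is 20/19 < 1? NO.
Since the bound 20/19 is ≥ 1, the union bound is uninformative here; it does NOT by itself certify existence.

36·p = 20/19 ≈ 1.05263; existence NOT certified by the union bound.


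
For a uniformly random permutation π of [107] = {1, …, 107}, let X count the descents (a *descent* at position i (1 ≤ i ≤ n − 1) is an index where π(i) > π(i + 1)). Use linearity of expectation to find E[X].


Write X = Σ X_I over i = 1, …, 106, with X_I the indicator of one descent.
There are 106 indicators.
For each fixed i, the pair (π(i), π(i+1)) is a uniformly random ordered pair of distinct values from {1, …, 107}; by symmetry P[π(i) > π(i+1)] = 1/2.
By linearity: E[X] = 106 · (1/2) = (107 − 1) · (1/2) = 53 ≈ 53.000.

E[X] = 53 = 53.000.


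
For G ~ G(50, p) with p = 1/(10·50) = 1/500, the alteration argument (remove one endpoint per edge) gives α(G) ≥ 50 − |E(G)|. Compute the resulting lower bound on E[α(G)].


E[|E(G)|] = C(50, 2)·p = 1225 · (1/500) = 49/20.
E[α(G)] ≥ n − E[|E(G)|] = 50 − 49/20 = 951/20.
Numerically: ≈ 47.550000.
(This is only a lower bound; the true E[α(G)] may be larger.)

E[α(G)] ≥ 951/20 ≈ 47.550000.


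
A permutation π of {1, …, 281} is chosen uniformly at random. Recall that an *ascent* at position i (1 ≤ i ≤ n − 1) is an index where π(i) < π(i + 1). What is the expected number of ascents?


Write X = Σ X_I over i = 1, …, 280, with X_I the indicator of one ascent.
There are 280 indicators.
For each fixed i, the pair (π(i), π(i+1)) is a uniformly random ordered pair of distinct values from {1, …, 281}; by symmetry P[π(i) < π(i+1)] = 1/2.
By linearity: E[X] = 280 · (1/2) = (281 − 1) · (1/2) = 140 ≈ 140.00000.

E[X] = 140 = 140.00000.


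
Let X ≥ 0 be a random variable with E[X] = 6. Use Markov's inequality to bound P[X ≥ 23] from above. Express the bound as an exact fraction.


μ = E[X] = 6, a = 23.
Markov: P[X ≥ 23] ≤ μ/a = (6)/23 = 6/23.
Numerically: ≈ 0.26087.
(Since a = 23 > μ = 6.00000, the bound 6/23 is < 1 and informative.)

P[X ≥ 23] ≤ 6/23 ≈ 0.26087.


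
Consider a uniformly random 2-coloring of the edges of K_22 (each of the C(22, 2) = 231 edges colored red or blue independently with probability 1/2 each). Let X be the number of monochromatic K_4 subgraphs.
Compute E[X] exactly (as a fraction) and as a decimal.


Let X = Σ_S X_S over the C(22, 4) = 7315 subsets S of size 4, where X_S = 1 if the K_4 on S is monochromatic.
For a fixed S, the K_4 on S has C(4, 2) = 6 edges. P[all 6 edges red] = (1/2)^6, and likewise for blue, so P[monochromatic] = 2·(1/2)^6 = 2^{1 − 6} = 1/32.
By linearity: E[X] = C(22, 4) · 2^{1 − 6} = 7315 · 1/32 = 7315/32.
Numerically: E[X] ≈ 228.594.

E[X] = C(22,4)·2^(1−C(4,2)) = 7315/32 ≈ 228.594.


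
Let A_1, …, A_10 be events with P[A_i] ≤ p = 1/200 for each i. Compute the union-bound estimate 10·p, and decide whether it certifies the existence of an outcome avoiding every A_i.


Union bound: P[∪_{i=1}^{10} A_i] ≤ Σ_i P[A_i] ≤ 10·p = 10·(1/200) = 1/20.
Numerically: 1/20 ≈ 0.0500.
Is 1/20 < 1? YES.
Since P[∪ A_i] ≤ 1/20 < 1, the complement has P[∩ A_i^c] ≥ 1 − 1/20 = 19/20 > 0, so some outcome avoids every A_i.

10·p = 1/20 ≈ 0.0500; existence CERTIFIED by the union bound.


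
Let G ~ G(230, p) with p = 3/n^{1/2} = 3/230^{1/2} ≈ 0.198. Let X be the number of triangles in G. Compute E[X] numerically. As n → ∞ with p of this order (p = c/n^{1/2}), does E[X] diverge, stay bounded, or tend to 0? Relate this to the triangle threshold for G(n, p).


Number of potential triangles: C(230, 3) = 2001460.
Each occurs with probability p³ ≈ (0.198)³ ≈ 7.74055e-03.
By linearity: E[X] = C(230, 3)·p³ ≈ 2001460 · 7.74055e-03 ≈ 15492.408.
Since α = 1/2 < 1, p = c/n^{1/2} ≫ 1/n is above the triangle threshold p ~ 1/n. Asymptotically E[X] ~ (c³/6)·n^{3(1−α)} = (3³/6)·n^{1.5} → ∞; triangles are abundant w.h.p.

E[X] ≈ 15492.408; in regime p = Θ(1/n^{1/2}) E[X] diverges (above the triangle threshold p ~ 1/n).


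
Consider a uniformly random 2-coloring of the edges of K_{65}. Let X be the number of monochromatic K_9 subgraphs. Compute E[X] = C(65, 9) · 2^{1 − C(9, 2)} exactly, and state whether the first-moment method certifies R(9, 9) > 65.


E[X] = C(65, 9) · 2^{1 − 36} = 31966749880 · 2^{−35} = 31966749880/34359738368.
As a reduced fraction: E[X] = 3995843735/4294967296 ≈ 0.930355.
Is E[X] < 1? YES.
Since E[X] < 1, there exists a 2-coloring of K_{65} with no monochromatic K_9; hence R(9, 9) > 65.

E[X] = 3995843735/4294967296 ≈ 0.930355; E[X] < 1, so R(9, 9) > 65.


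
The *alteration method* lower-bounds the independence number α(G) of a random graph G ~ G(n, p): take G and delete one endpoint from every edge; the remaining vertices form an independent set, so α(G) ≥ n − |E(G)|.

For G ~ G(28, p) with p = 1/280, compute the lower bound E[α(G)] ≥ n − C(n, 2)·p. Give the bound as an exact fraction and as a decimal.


E[|E(G)|] = C(28, 2)·p = 378 · (1/280) = 27/20.
E[α(G)] ≥ n − E[|E(G)|] = 28 − 27/20 = 533/20.
Numerically: ≈ 26.650.
(This is only a lower bound; the true E[α(G)] may be larger.)

E[α(G)] ≥ 533/20 ≈ 26.650.


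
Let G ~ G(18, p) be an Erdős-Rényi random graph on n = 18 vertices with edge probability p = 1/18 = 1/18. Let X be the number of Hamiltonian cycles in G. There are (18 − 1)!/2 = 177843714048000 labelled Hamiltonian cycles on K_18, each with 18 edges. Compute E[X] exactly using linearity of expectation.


K_18 has (18 − 1)!/2 = 177843714048000 labelled Hamiltonian cycles.
For each such Hamiltonian cycle H, let X_H = 1 if all 18 edges of H are present in G. Then P[X_H = 1] = p^{18} = (1/18)^{18} = 1/39346408075296537575424.
By linearity of expectation: E[X] = Σ_H E[X_H] = 177843714048000 · p^{18} = 177843714048000 · 1/39346408075296537575424 = 14889875/3294258113514384.
Numerically: E[X] ≈ 4.52e-09.

E[X] = 177843714048000 · (1/18)^{18} = 14889875/3294258113514384 ≈ 4.52e-09.


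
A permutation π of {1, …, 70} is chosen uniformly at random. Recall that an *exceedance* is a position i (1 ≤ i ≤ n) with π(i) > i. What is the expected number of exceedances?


Write X = Σ_{i=1}^{70} X_i, where X_i = 1_{π(i) > i}.
For each fixed i, π(i) is uniform over {1, …, 70} (marginal of a uniform permutation), so P[π(i) > i] = (n − i)/n. Summing: Σ_{i=1}^{70} (n − i)/n = (0 + 1 + … + 69)/70 = 70(70 − 1)/(2·70) = (70 − 1)/2.
Hence E[X] = Σ_{i=1}^{70} (70 − i)/70 = 69/2 ≈ 34.500000.

E[X] = 69/2 = 34.500000.


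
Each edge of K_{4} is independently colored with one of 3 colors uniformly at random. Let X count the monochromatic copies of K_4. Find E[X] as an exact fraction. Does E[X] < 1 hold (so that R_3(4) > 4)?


E[X] = C(4, 4) · 3^{1 − 6} = 1 · 3^{−5} = 1/243.
As a reduced fraction: E[X] = 1/243 ≈ 0.0041.
Is E[X] < 1? YES.
Since E[X] < 1, there exists a 3-coloring of K_{4} with no monochromatic K_4; hence R_3(4) > 4.

E[X] = 1/243 ≈ 0.0041; E[X] < 1, so R_3(4) > 4.


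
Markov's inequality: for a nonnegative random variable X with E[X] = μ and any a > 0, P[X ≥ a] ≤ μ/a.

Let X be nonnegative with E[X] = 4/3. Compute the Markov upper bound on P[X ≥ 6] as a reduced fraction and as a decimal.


μ = E[X] = 4/3, a = 6.
Markov: P[X ≥ 6] ≤ μ/a = (4/3)/6 = 2/9.
Numerically: ≈ 0.222.
(Since a = 6 > μ = 1.333, the bound 2/9 is < 1 and informative.)

P[X ≥ 6] ≤ 2/9 ≈ 0.222.


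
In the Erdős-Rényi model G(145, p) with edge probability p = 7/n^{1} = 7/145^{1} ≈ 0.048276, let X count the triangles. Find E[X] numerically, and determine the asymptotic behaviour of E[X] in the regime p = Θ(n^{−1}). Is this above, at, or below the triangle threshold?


Number of potential triangles: C(145, 3) = 497640.
Each occurs with probability p³ ≈ (0.048276)³ ≈ 1.1250974e-04.
By linearity: E[X] = C(145, 3)·p³ ≈ 497640 · 1.1250974e-04 ≈ 55.98935.
Here α = 1, so p = 7/n is exactly at the triangle threshold p ~ 1/n. Asymptotically E[X] → c³/6 = 7³/6 = 343/6 ≈ 57.16667, a bounded constant. In this regime the triangle count is asymptotically Poisson(c³/6).

E[X] ≈ 55.98935; in regime p = Θ(1/n^{1}) E[X] stays bounded (at the triangle threshold p ~ 1/n).


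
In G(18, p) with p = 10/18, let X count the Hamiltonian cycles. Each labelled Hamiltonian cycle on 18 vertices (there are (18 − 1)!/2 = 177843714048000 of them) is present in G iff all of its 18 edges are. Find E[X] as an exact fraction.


K_18 has (18 − 1)!/2 = 177843714048000 labelled Hamiltonian cycles.
For each such Hamiltonian cycle H, let X_H = 1 if all 18 edges of H are present in G. Then P[X_H = 1] = p^{18} = (5/9)^{18} = 3814697265625/150094635296999121.
By linearity: E[X] = Σ_H E[X_H] = 177843714048000 · p^{18} = 177843714048000 · 3814697265625/150094635296999121 = 930617187500000000000000/205891132094649.
Numerically: E[X] ≈ 4.5199e+09.

E[X] = 177843714048000 · (5/9)^{18} = 930617187500000000000000/205891132094649 ≈ 4.5199e+09.


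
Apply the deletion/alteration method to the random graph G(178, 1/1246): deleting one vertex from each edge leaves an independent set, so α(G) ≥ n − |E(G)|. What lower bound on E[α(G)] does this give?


E[|E(G)|] = C(178, 2)·p = 15753 · (1/1246) = 177/14.
E[α(G)] ≥ n − E[|E(G)|] = 178 − 177/14 = 2315/14.
Numerically: ≈ 165.357143.
(This is only a lower bound; the true E[α(G)] may be larger.)

E[α(G)] ≥ 2315/14 ≈ 165.357143.


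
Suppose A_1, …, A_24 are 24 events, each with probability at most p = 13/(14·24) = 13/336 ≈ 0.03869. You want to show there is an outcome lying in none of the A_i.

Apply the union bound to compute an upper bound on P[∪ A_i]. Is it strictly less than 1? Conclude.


Union bound: P[∪_{i=1}^{24} A_i] ≤ Σ_i P[A_i] ≤ 24·p = 24·(13/336) = 13/14.
Numerically: 13/14 ≈ 0.92857.
Is 13/14 < 1? YES.
Since P[∪ A_i] ≤ 13/14 < 1, the complement has P[∩ A_i^c] ≥ 1 − 13/14 = 1/14 > 0, so some outcome avoids every A_i.

24·p = 13/14 ≈ 0.92857; existence CERTIFIED by the union bound.


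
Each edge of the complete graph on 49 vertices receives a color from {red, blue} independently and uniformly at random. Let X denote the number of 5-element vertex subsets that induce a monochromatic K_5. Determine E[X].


Let X = Σ_S X_S over the C(49, 5) = 1906884 subsets S of size 5, where X_S = 1 if the K_5 on S is monochromatic.
For a fixed S, the K_5 on S has C(5, 2) = 10 edges. P[all 10 edges red] = (1/2)^10, and likewise for blue, so P[monochromatic] = 2·(1/2)^10 = 2^{1 − 10} = 1/512.
By linearity: E[X] = C(49, 5) · 2^{1 − 10} = 1906884 · 1/512 = 476721/128.
Numerically: E[X] ≈ 3724.382812.

E[X] = C(49,5)·2^(1−C(5,2)) = 476721/128 ≈ 3724.382812.


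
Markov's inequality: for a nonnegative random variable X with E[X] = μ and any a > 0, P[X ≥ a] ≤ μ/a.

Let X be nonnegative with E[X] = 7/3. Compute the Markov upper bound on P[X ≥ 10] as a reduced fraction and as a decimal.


μ = E[X] = 7/3, a = 10.
Markov: P[X ≥ 10] ≤ μ/a = (7/3)/10 = 7/30.
Numerically: ≈ 0.2333.
(Since a = 10 > μ = 2.3333, the bound 7/30 is < 1 and informative.)

P[X ≥ 10] ≤ 7/30 ≈ 0.2333.


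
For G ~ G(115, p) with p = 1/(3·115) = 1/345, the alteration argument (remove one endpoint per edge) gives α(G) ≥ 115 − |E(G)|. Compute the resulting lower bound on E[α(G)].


E[|E(G)|] = C(115, 2)·p = 6555 · (1/345) = 19.
E[α(G)] ≥ n − E[|E(G)|] = 115 − 19 = 96.
Numerically: ≈ 96.0000.
(This is only a lower bound; the true E[α(G)] may be larger.)

E[α(G)] ≥ 96 ≈ 96.0000.


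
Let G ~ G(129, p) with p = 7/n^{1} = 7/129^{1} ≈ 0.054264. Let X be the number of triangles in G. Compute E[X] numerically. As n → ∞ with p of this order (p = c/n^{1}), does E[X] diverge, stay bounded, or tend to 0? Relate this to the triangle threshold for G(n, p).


Number of potential triangles: C(129, 3) = 349504.
Each occurs with probability p³ ≈ (0.054264)³ ≈ 1.5978095e-04.
By linearity: E[X] = C(129, 3)·p³ ≈ 349504 · 1.5978095e-04 ≈ 55.84408.
Here α = 1, so p = 7/n is exactly at the triangle threshold p ~ 1/n. Asymptotically E[X] → c³/6 = 7³/6 = 343/6 ≈ 57.16667, a bounded constant. In this regime the triangle count is asymptotically Poisson(c³/6).

E[X] ≈ 55.84408; in regime p = Θ(1/n^{1}) E[X] stays bounded (at the triangle threshold p ~ 1/n).


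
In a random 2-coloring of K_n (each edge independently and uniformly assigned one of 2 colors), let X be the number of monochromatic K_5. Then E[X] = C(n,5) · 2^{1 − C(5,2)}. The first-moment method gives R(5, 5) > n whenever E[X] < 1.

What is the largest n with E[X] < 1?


We need C(n, 5) · 2^{1 − 10} < 1, i.e. C(n, 5) < 2^{10 − 1} = 512.
Check values of n near the boundary:
  n = 7: C(7, 5) = 21; 21 < 512? YES
  n = 8: C(8, 5) = 56; 56 < 512? YES
  n = 9: C(9, 5) = 126; 126 < 512? YES
  n = 10: C(10, 5) = 252; 252 < 512? YES
  n = 11: C(11, 5) = 462; 462 < 512? YES
  n = 12: C(12, 5) = 792; 792 < 512? NO
  n = 13: C(13, 5) = 1287; 1287 < 512? NO
The largest n with C(n, 5) < 512 is n = 11 (where E[X] = 231/256 ≈ 0.902). Hence R(5, 5) > 11, i.e. R(5, 5) ≥ 12.

Largest n = 11; hence R(5, 5) > 11.


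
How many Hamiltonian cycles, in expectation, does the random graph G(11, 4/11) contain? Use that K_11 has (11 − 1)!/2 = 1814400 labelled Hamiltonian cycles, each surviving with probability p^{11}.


K_11 has (11 − 1)!/2 = 1814400 labelled Hamiltonian cycles.
For each such Hamiltonian cycle H, let X_H = 1 if all 11 edges of H are present in G. Then P[X_H = 1] = p^{11} = (4/11)^{11} = 4194304/285311670611.
By linearity: E[X] = Σ_H E[X_H] = 1814400 · p^{11} = 1814400 · 4194304/285311670611 = 7610145177600/285311670611.
Numerically: E[X] ≈ 26.7.

E[X] = 1814400 · (4/11)^{11} = 7610145177600/285311670611 ≈ 26.7.


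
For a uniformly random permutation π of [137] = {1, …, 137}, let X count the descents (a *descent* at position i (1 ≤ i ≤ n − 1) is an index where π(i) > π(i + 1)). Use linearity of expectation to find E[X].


Write X = Σ X_I over i = 1, …, 136, with X_I the indicator of one descent.
There are 136 indicators.
For each fixed i, the pair (π(i), π(i+1)) is a uniformly random ordered pair of distinct values from {1, …, 137}; by symmetry P[π(i) > π(i+1)] = 1/2.
By linearity: E[X] = 136 · (1/2) = (137 − 1) · (1/2) = 68 ≈ 68.0000.

E[X] = 68 = 68.0000.


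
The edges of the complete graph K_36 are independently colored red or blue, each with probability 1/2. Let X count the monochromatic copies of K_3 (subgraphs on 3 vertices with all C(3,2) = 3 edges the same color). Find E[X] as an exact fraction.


Let X = Σ_S X_S over the C(36, 3) = 7140 subsets S of size 3, where X_S = 1 if the K_3 on S is monochromatic.
For a fixed S, the K_3 on S has C(3, 2) = 3 edges. P[all 3 edges red] = (1/2)^3, and likewise for blue, so P[monochromatic] = 2·(1/2)^3 = 2^{1 − 3} = 1/4.
By linearity: E[X] = C(36, 3) · 2^{1 − 3} = 7140 · 1/4 = 1785.
Numerically: E[X] ≈ 1785.000000.

E[X] = C(36,3)·2^(1−C(3,2)) = 1785 ≈ 1785.000000.


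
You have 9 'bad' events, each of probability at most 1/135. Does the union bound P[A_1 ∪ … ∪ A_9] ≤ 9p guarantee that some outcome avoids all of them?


Union bound: P[∪_{i=1}^{9} A_i] ≤ Σ_i P[A_i] ≤ 9·p = 9·(1/135) = 1/15.
Numerically: 1/15 ≈ 0.067.
Is 1/15 < 1? YES.
Since P[∪ A_i] ≤ 1/15 < 1, the complement has P[∩ A_i^c] ≥ 1 − 1/15 = 14/15 > 0, so some outcome avoids every A_i.

9·p = 1/15 ≈ 0.067; existence CERTIFIED by the union bound.


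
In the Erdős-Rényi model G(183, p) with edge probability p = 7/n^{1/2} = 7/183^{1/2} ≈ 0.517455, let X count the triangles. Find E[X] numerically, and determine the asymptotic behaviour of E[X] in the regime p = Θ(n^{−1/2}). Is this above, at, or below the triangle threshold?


Number of potential triangles: C(183, 3) = 1004731.
Each occurs with probability p³ ≈ (0.517455)³ ≈ 1.38553495e-01.
By linearity: E[X] = C(183, 3)·p³ ≈ 1004731 · 1.38553495e-01 ≈ 139208.991633.
Since α = 1/2 < 1, p = c/n^{1/2} ≫ 1/n is above the triangle threshold p ~ 1/n. Asymptotically E[X] ~ (c³/6)·n^{3(1−α)} = (7³/6)·n^{1.5} → ∞; triangles are abundant w.h.p.

E[X] ≈ 139208.991633; in regime p = Θ(1/n^{1/2}) E[X] diverges (above the triangle threshold p ~ 1/n).


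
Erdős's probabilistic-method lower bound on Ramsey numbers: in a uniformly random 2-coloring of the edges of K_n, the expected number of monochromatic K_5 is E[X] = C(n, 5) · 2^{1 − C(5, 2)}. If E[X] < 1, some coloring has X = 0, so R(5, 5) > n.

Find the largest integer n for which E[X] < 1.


We need C(n, 5) · 2^{1 − 10} < 1, i.e. C(n, 5) < 2^{10 − 1} = 512.
Check values of n near the boundary:
  n = 5: C(5, 5) = 1; 1 < 512? YES
  n = 6: C(6, 5) = 6; 6 < 512? YES
  n = 7: C(7, 5) = 21; 21 < 512? YES
  n = 8: C(8, 5) = 56; 56 < 512? YES
  n = 9: C(9, 5) = 126; 126 < 512? YES
  n = 10: C(10, 5) = 252; 252 < 512? YES
  n = 11: C(11, 5) = 462; 462 < 512? YES
  n = 12: C(12, 5) = 792; 792 < 512? NO
  n = 13: C(13, 5) = 1287; 1287 < 512? NO
  n = 14: C(14, 5) = 2002; 2002 < 512? NO
The largest n with C(n, 5) < 512 is n = 11 (where E[X] = 231/256 ≈ 0.9023438). Hence R(5, 5) > 11, i.e. R(5, 5) ≥ 12.

Largest n = 11; hence R(5, 5) > 11.


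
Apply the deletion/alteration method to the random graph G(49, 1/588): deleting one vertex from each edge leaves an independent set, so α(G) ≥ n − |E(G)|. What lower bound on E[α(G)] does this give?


E[|E(G)|] = C(49, 2)·p = 1176 · (1/588) = 2.
E[α(G)] ≥ n − E[|E(G)|] = 49 − 2 = 47.
Numerically: ≈ 47.00000.
(This is only a lower bound; the true E[α(G)] may be larger.)

E[α(G)] ≥ 47 ≈ 47.00000.


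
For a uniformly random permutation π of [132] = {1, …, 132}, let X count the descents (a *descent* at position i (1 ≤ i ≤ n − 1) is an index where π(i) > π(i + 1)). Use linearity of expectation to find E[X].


Write X = Σ X_I over i = 1, …, 131, with X_I the indicator of one descent.
There are 131 indicators.
For each fixed i, the pair (π(i), π(i+1)) is a uniformly random ordered pair of distinct values from {1, …, 132}; by symmetry P[π(i) > π(i+1)] = 1/2.
By linearity: E[X] = 131 · (1/2) = (132 − 1) · (1/2) = 131/2 ≈ 65.500000.

E[X] = 131/2 = 65.500000.


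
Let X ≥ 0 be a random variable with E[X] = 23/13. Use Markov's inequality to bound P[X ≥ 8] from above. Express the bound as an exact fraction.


μ = E[X] = 23/13, a = 8.
Markov: P[X ≥ 8] ≤ μ/a = (23/13)/8 = 23/104.
Numerically: ≈ 0.22115.
(Since a = 8 > μ = 1.76923, the bound 23/104 is < 1 and informative.)

P[X ≥ 8] ≤ 23/104 ≈ 0.22115.


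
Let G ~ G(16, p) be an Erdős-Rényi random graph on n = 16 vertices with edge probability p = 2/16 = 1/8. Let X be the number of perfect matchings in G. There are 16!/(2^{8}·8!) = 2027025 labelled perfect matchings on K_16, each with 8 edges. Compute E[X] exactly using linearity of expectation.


K_16 has 16!/(2^{8}·8!) = 2027025 labelled perfect matchings.
For each such perfect matching H, let X_H = 1 if all 8 edges of H are present in G. Then P[X_H = 1] = p^{8} = (1/8)^{8} = 1/16777216.
By linearity of expectation: E[X] = Σ_H E[X_H] = 2027025 · p^{8} = 2027025 · 1/16777216 = 2027025/16777216.
Numerically: E[X] ≈ 0.1208.

E[X] = 2027025 · (1/8)^{8} = 2027025/16777216 ≈ 0.1208.


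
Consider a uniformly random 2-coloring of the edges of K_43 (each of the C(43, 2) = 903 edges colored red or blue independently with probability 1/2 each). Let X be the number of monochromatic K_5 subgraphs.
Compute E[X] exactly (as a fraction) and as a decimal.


Let X = Σ_S X_S over the C(43, 5) = 962598 subsets S of size 5, where X_S = 1 if the K_5 on S is monochromatic.
For a fixed S, the K_5 on S has C(5, 2) = 10 edges. P[all 10 edges red] = (1/2)^10, and likewise for blue, so P[monochromatic] = 2·(1/2)^10 = 2^{1 − 10} = 1/512.
By linearity of expectation: E[X] = C(43, 5) · 2^{1 − 10} = 962598 · 1/512 = 481299/256.
Numerically: E[X] ≈ 1880.07422.

E[X] = C(43,5)·2^(1−C(5,2)) = 481299/256 ≈ 1880.07422.


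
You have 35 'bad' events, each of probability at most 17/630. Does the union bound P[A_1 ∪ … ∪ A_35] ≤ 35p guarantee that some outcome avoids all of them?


Union bound: P[∪_{i=1}^{35} A_i] ≤ Σ_i P[A_i] ≤ 35·p = 35·(17/630) = 17/18.
Numerically: 17/18 ≈ 0.94444.
Is 17/18 < 1? YES.
Since P[∪ A_i] ≤ 17/18 < 1, the complement has P[∩ A_i^c] ≥ 1 − 17/18 = 1/18 > 0, so some outcome avoids every A_i.

35·p = 17/18 ≈ 0.94444; existence CERTIFIED by the union bound.


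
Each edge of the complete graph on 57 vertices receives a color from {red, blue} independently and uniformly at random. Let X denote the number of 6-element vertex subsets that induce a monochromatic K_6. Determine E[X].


Let X = Σ_S X_S over the C(57, 6) = 36288252 subsets S of size 6, where X_S = 1 if the K_6 on S is monochromatic.
For a fixed S, the K_6 on S has C(6, 2) = 15 edges. P[all 15 edges red] = (1/2)^15, and likewise for blue, so P[monochromatic] = 2·(1/2)^15 = 2^{1 − 15} = 1/16384.
Summing: E[X] = C(57, 6) · 2^{1 − 15} = 36288252 · 1/16384 = 9072063/4096.
Numerically: E[X] ≈ 2214.8591.

E[X] = C(57,6)·2^(1−C(6,2)) = 9072063/4096 ≈ 2214.8591.


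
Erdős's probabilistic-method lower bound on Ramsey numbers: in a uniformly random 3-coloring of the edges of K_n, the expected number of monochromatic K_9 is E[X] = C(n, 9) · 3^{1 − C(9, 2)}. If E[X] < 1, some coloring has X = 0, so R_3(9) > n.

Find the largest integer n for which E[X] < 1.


We need C(n, 9) · 3^{1 − 36} < 1, i.e. C(n, 9) < 3^{36 − 1} = 50031545098999707.
Check values of n near the boundary:
  n = 295: C(295, 9) = 41221140106119260; 41221140106119260 < 50031545098999707? YES
  n = 296: C(296, 9) = 42513789098994080; 42513789098994080 < 50031545098999707? YES
  n = 297: C(297, 9) = 43842345008337645; 43842345008337645 < 50031545098999707? YES
  n = 298: C(298, 9) = 45207677551849890; 45207677551849890 < 50031545098999707? YES
  n = 299: C(299, 9) = 46610674441390059; 46610674441390059 < 50031545098999707? YES
  n = 300: C(300, 9) = 48052241692154700; 48052241692154700 < 50031545098999707? YES
  n = 301: C(301, 9) = 49533303936090975; 49533303936090975 < 50031545098999707? YES
  n = 302: C(302, 9) = 51054804739588650; 51054804739588650 < 50031545098999707? NO
The largest n with C(n, 9) < 50031545098999707 is n = 301 (where E[X] = 16511101312030325/16677181699666569 ≈ 0.990041). Hence R_3(9) > 301, i.e. R_3(9) ≥ 302.

Largest n = 301; hence R_3(9) > 301.


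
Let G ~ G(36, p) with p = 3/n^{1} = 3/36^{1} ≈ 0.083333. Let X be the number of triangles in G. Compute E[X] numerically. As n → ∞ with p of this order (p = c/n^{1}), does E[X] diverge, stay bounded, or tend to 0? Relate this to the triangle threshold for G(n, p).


Number of potential triangles: C(36, 3) = 7140.
Each occurs with probability p³ ≈ (0.083333)³ ≈ 5.7870370e-04.
By linearity: E[X] = C(36, 3)·p³ ≈ 7140 · 5.7870370e-04 ≈ 4.13194.
Here α = 1, so p = 3/n is exactly at the triangle threshold p ~ 1/n. Asymptotically E[X] → c³/6 = 3³/6 = 9/2 ≈ 4.50000, a bounded constant. In this regime the triangle count is asymptotically Poisson(c³/6).

E[X] ≈ 4.13194; in regime p = Θ(1/n^{1}) E[X] stays bounded (at the triangle threshold p ~ 1/n).


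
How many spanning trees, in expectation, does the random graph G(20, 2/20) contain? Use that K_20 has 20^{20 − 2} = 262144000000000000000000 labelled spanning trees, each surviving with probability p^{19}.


K_20 has 20^{20 − 2} = 262144000000000000000000 labelled spanning trees.
For each such spanning tree H, let X_H = 1 if all 19 edges of H are present in G. Then P[X_H = 1] = p^{19} = (1/10)^{19} = 1/10000000000000000000.
By linearity of expectation: E[X] = Σ_H E[X_H] = 262144000000000000000000 · p^{19} = 262144000000000000000000 · 1/10000000000000000000 = 131072/5.
Numerically: E[X] ≈ 2.62e+04.

E[X] = 262144000000000000000000 · (1/10)^{19} = 131072/5 ≈ 2.62e+04.


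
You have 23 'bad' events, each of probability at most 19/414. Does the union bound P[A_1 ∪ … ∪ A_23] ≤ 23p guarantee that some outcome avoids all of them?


Union bound: P[∪_{i=1}^{23} A_i] ≤ Σ_i P[A_i] ≤ 23·p = 23·(19/414) = 19/18.
Numerically: 19/18 ≈ 1.056.
Is 19/18 < 1? NO.
Since the bound 19/18 is ≥ 1, the union bound is uninformative here; it does NOT by itself certify existence.

23·p = 19/18 ≈ 1.056; existence NOT certified by the union bound.


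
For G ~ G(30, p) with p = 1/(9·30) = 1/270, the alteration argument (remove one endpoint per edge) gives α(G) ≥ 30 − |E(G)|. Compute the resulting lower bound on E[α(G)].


E[|E(G)|] = C(30, 2)·p = 435 · (1/270) = 29/18.
E[α(G)] ≥ n − E[|E(G)|] = 30 − 29/18 = 511/18.
Numerically: ≈ 28.3889.
(This is only a lower bound; the true E[α(G)] may be larger.)

E[α(G)] ≥ 511/18 ≈ 28.3889.


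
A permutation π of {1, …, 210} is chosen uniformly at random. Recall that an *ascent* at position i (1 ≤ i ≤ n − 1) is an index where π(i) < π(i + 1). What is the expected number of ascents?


Write X = Σ X_I over i = 1, …, 209, with X_I the indicator of one ascent.
There are 209 indicators.
For each fixed i, the pair (π(i), π(i+1)) is a uniformly random ordered pair of distinct values from {1, …, 210}; by symmetry P[π(i) < π(i+1)] = 1/2.
By linearity: E[X] = 209 · (1/2) = (210 − 1) · (1/2) = 209/2 ≈ 104.50000.

E[X] = 209/2 = 104.50000.


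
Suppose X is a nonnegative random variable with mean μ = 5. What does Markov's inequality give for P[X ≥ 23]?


μ = E[X] = 5, a = 23.
Markov: P[X ≥ 23] ≤ μ/a = (5)/23 = 5/23.
Numerically: ≈ 0.217391.
(Since a = 23 > μ = 5.000000, the bound 5/23 is < 1 and informative.)

P[X ≥ 23] ≤ 5/23 ≈ 0.217391.


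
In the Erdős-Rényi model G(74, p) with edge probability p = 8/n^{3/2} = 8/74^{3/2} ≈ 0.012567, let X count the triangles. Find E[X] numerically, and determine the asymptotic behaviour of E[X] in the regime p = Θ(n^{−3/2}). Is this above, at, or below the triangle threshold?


Number of potential triangles: C(74, 3) = 64824.
Each occurs with probability p³ ≈ (0.012567)³ ≈ 1.9848479e-06.
By linearity: E[X] = C(74, 3)·p³ ≈ 64824 · 1.9848479e-06 ≈ 0.12867.
Since α = 3/2 > 1, p = c/n^{3/2} = o(1/n) is below the triangle threshold p ~ 1/n. Asymptotically E[X] ~ (c³/6)·n^{3(1−α)} = (8³/6)·n^{-1.5} → 0, so by Markov's inequality G has no triangles w.h.p.

E[X] ≈ 0.12867; in regime p = Θ(1/n^{3/2}) E[X] tends to 0 (below the triangle threshold p ~ 1/n).


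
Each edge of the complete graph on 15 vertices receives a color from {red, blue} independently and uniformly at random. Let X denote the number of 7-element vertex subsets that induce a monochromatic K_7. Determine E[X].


Let X = Σ_S X_S over the C(15, 7) = 6435 subsets S of size 7, where X_S = 1 if the K_7 on S is monochromatic.
For a fixed S, the K_7 on S has C(7, 2) = 21 edges. P[all 21 edges red] = (1/2)^21, and likewise for blue, so P[monochromatic] = 2·(1/2)^21 = 2^{1 − 21} = 1/1048576.
Summing: E[X] = C(15, 7) · 2^{1 − 21} = 6435 · 1/1048576 = 6435/1048576.
Numerically: E[X] ≈ 0.0061.

E[X] = C(15,7)·2^(1−C(7,2)) = 6435/1048576 ≈ 0.0061.


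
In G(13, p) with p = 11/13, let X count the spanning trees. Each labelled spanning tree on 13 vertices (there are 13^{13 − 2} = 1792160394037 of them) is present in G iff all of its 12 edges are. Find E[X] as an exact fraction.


K_13 has 13^{13 − 2} = 1792160394037 labelled spanning trees.
For each such spanning tree H, let X_H = 1 if all 12 edges of H are present in G. Then P[X_H = 1] = p^{12} = (11/13)^{12} = 3138428376721/23298085122481.
By linearity: E[X] = Σ_H E[X_H] = 1792160394037 · p^{12} = 1792160394037 · 3138428376721/23298085122481 = 3138428376721/13.
Numerically: E[X] ≈ 2.41e+11.

E[X] = 1792160394037 · (11/13)^{12} = 3138428376721/13 ≈ 2.41e+11.


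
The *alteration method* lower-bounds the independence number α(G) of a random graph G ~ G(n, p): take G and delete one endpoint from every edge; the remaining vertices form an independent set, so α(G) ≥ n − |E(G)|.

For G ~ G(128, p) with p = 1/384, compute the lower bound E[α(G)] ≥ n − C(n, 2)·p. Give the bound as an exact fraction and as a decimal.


E[|E(G)|] = C(128, 2)·p = 8128 · (1/384) = 127/6.
E[α(G)] ≥ n − E[|E(G)|] = 128 − 127/6 = 641/6.
Numerically: ≈ 106.833333.
(This is only a lower bound; the true E[α(G)] may be larger.)

E[α(G)] ≥ 641/6 ≈ 106.833333.
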